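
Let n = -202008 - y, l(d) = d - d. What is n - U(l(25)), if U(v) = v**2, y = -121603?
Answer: -80405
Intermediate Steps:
l(d) = 0
n = -80405 (n = -202008 - 1*(-121603) = -202008 + 121603 = -80405)
n - U(l(25)) = -80405 - 1*0**2 = -80405 - 1*0 = -80405 + 0 = -80405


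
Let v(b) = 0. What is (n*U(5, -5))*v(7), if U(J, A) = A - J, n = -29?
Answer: 0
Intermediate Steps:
(n*U(5, -5))*v(7) = -29*(-5 - 1*5)*0 = -29*(-5 - 5)*0 = -29*(-10)*0 = 290*0 = 0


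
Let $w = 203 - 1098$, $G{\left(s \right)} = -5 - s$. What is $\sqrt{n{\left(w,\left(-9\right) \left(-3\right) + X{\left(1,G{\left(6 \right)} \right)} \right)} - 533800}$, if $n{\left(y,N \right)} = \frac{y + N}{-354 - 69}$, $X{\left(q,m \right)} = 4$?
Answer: $\frac{2 i \sqrt{294789922}}{47} \approx 730.62 i$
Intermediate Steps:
$w = -895$ ($w = 203 - 1098 = -895$)
$n{\left(y,N \right)} = - \frac{N}{423} - \frac{y}{423}$ ($n{\left(y,N \right)} = \frac{N + y}{-423} = \left(N + y\right) \left(- \frac{1}{423}\right) = - \frac{N}{423} - \frac{y}{423}$)
$\sqrt{n{\left(w,\left(-9\right) \left(-3\right) + X{\left(1,G{\left(6 \right)} \right)} \right)} - 533800} = \sqrt{\left(- \frac{\left(-9\right) \left(-3\right) + 4}{423} - - \frac{895}{423}\right) - 533800} = \sqrt{\left(- \frac{27 + 4}{423} + \frac{895}{423}\right) - 533800} = \sqrt{\left(\left(- \frac{1}{423}\right) 31 + \frac{895}{423}\right) - 533800} = \sqrt{\left(- \frac{31}{423} + \frac{895}{423}\right) - 533800} = \sqrt{\frac{96}{47} - 533800} = \sqrt{- \frac{25088504}{47}} = \frac{2 i \sqrt{294789922}}{47}$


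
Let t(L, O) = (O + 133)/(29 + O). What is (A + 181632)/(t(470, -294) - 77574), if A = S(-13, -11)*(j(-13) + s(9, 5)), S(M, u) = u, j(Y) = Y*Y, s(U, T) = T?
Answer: -6803610/2936707 ≈ -2.3167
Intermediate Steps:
t(L, O) = (133 + O)/(29 + O)
j(Y) = Y**2
A = -1914 (A = -11*((-13)**2 + 5) = -11*(169 + 5) = -11*174 = -1914)
(A + 181632)/(t(470, -294) - 77574) = (-1914 + 181632)/((133 - 294)/(29 - 294) - 77574) = 179718/(-161/(-265) - 77574) = 179718/(-1/265*(-161) - 77574) = 179718/(161/265 - 77574) = 179718/(-20556949/265) = 179718*(-265/20556949) = -6803610/2936707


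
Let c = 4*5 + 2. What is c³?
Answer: 10648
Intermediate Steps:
c = 22 (c = 20 + 2 = 22)
c³ = 22³ = 10648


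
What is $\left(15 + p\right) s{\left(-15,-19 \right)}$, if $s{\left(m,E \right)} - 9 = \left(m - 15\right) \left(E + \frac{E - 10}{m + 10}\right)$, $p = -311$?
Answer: $-119880$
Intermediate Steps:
$s{\left(m,E \right)} = 9 + \left(-15 + m\right) \left(E + \frac{-10 + E}{10 + m}\right)$ ($s{\left(m,E \right)} = 9 + \left(m - 15\right) \left(E + \frac{E - 10}{m + 10}\right) = 9 + \left(-15 + m\right) \left(E + \frac{-10 + E}{10 + m}\right)$)
$\left(15 + p\right) s{\left(-15,-19 \right)} = \left(15 - 311\right) \frac{240 - -15 - -3135 - 19 \left(-15\right)^{2} - \left(-76\right) \left(-15\right)}{10 - 15} = - 296 \frac{240 + 15 + 3135 - 4275 - 1140}{-5} = - 296 \left(- \frac{240 + 15 + 3135 - 4275 - 1140}{5}\right) = - 296 \left(\left(- \frac{1}{5}\right) \left(-2025\right)\right) = \left(-296\right) 405 = -119880$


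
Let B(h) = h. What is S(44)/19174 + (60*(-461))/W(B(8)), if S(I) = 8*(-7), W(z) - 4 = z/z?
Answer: -53035312/9587 ≈ -5532.0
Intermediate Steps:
W(z) = 5 (W(z) = 4 + z/z = 4 + 1 = 5)
S(I) = -56
S(44)/19174 + (60*(-461))/W(B(8)) = -56/19174 + (60*(-461))/5 = -56*1/19174 - 27660*1/5 = -28/9587 - 5532 = -53035312/9587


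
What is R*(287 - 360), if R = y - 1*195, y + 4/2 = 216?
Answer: -1387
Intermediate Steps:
y = 214 (y = -2 + 216 = 214)
R = 19 (R = 214 - 1*195 = 214 - 195 = 19)
R*(287 - 360) = 19*(287 - 360) = 19*(-73) = -1387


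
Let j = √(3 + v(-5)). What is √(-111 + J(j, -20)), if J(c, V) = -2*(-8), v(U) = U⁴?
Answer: I*√95 ≈ 9.7468*I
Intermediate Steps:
j = 2*√157 (j = √(3 + (-5)⁴) = √(3 + 625) = √628 = 2*√157 ≈ 25.060)
J(c, V) = 16
√(-111 + J(j, -20)) = √(-111 + 16) = √(-95) = I*√95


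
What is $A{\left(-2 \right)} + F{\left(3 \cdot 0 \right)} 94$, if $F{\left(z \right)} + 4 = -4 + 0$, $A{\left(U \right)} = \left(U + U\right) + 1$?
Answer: $-755$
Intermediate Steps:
$A{\left(U \right)} = 1 + 2 U$ ($A{\left(U \right)} = 2 U + 1 = 1 + 2 U$)
$F{\left(z \right)} = -8$ ($F{\left(z \right)} = -4 + \left(-4 + 0\right) = -4 - 4 = -8$)
$A{\left(-2 \right)} + F{\left(3 \cdot 0 \right)} 94 = \left(1 + 2 \left(-2\right)\right) - 752 = \left(1 - 4\right) - 752 = -3 - 752 = -755$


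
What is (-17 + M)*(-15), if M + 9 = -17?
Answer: 645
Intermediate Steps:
M = -26 (M = -9 - 17 = -26)
(-17 + M)*(-15) = (-17 - 26)*(-15) = -43*(-15) = 645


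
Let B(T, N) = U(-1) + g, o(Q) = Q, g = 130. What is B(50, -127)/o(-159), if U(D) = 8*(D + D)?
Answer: -38/53 ≈ -0.71698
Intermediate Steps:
U(D) = 16*D (U(D) = 8*(2*D) = 16*D)
B(T, N) = 114 (B(T, N) = 16*(-1) + 130 = -16 + 130 = 114)
B(50, -127)/o(-159) = 114/(-159) = 114*(-1/159) = -38/53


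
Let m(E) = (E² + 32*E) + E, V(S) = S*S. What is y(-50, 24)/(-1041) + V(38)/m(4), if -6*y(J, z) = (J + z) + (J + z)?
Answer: 1126441/115551 ≈ 9.7484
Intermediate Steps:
V(S) = S²
y(J, z) = -J/3 - z/3 (y(J, z) = -((J + z) + (J + z))/6 = -(2*J + 2*z)/6 = -J/3 - z/3)
m(E) = E² + 33*E
y(-50, 24)/(-1041) + V(38)/m(4) = (-⅓*(-50) - ⅓*24)/(-1041) + 38²/((4*(33 + 4))) = (50/3 - 8)*(-1/1041) + 1444/((4*37)) = (26/3)*(-1/1041) + 1444/148 = -26/3123 + 1444*(1/148) = -26/3123 + 361/37 = 1126441/115551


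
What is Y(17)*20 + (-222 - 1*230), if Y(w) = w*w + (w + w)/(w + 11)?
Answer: 37466/7 ≈ 5352.3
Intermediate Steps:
Y(w) = w² + 2*w/(11 + w) (Y(w) = w² + (2*w)/(11 + w) = w² + 2*w/(11 + w))
Y(17)*20 + (-222 - 1*230) = (17*(2 + 17² + 11*17)/(11 + 17))*20 + (-222 - 1*230) = (17*(2 + 289 + 187)/28)*20 + (-222 - 230) = (17*(1/28)*478)*20 - 452 = (4063/14)*20 - 452 = 40630/7 - 452 = 37466/7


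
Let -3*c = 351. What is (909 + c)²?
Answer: 627264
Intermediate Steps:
c = -117 (c = -⅓*351 = -117)
(909 + c)² = (909 - 117)² = 792² = 627264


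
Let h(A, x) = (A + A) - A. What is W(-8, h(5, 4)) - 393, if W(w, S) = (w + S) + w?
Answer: -404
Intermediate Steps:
h(A, x) = A (h(A, x) = 2*A - A = A)
W(w, S) = S + 2*w (W(w, S) = (S + w) + w = S + 2*w)
W(-8, h(5, 4)) - 393 = (5 + 2*(-8)) - 393 = (5 - 16) - 393 = -11 - 393 = -404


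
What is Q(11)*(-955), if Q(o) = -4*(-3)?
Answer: -11460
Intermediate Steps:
Q(o) = 12
Q(11)*(-955) = 12*(-955) = -11460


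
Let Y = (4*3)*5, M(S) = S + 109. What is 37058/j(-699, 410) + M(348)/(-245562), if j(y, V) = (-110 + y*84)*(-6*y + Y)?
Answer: -5144265376/2560452505077 ≈ -0.0020091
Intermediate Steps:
M(S) = 109 + S
Y = 60 (Y = 12*5 = 60)
j(y, V) = (-110 + 84*y)*(60 - 6*y) (j(y, V) = (-110 + y*84)*(-6*y + 60) = (-110 + 84*y)*(60 - 6*y))
37058/j(-699, 410) + M(348)/(-245562) = 37058/(-6600 - 504*(-699)² + 5700*(-699)) + (109 + 348)/(-245562) = 37058/(-6600 - 504*488601 - 3984300) + 457*(-1/245562) = 37058/(-6600 - 246254904 - 3984300) - 457/245562 = 37058/(-250245804) - 457/245562 = 37058*(-1/250245804) - 457/245562 = -18529/125122902 - 457/245562 = -5144265376/2560452505077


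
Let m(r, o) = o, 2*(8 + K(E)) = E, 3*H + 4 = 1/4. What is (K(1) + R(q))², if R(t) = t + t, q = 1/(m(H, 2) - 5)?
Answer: 2401/36 ≈ 66.694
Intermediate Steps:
H = -5/4 (H = -4/3 + (⅓)/4 = -4/3 + (⅓)*(¼) = -4/3 + 1/12 = -5/4 ≈ -1.2500)
K(E) = -8 + E/2
q = -⅓ (q = 1/(2 - 5) = 1/(-3) = -⅓ ≈ -0.33333)
R(t) = 2*t
(K(1) + R(q))² = ((-8 + (½)*1) + 2*(-⅓))² = ((-8 + ½) - ⅔)² = (-15/2 - ⅔)² = (-49/6)² = 2401/36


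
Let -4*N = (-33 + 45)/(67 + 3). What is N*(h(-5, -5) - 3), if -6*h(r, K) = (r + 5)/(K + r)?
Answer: 9/70 ≈ 0.12857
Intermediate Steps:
h(r, K) = -(5 + r)/(6*(K + r)) (h(r, K) = -(r + 5)/(6*(K + r)) = -(5 + r)/(6*(K + r)))
N = -3/70 (N = -(-33 + 45)/(4*(67 + 3)) = -3/70 ≈ -0.042857)
N*(h(-5, -5) - 3) = -3*((-5 - 1*(-5))/(6*(-5 - 5)) - 3)/70 = -3*((⅙)*(-5 + 5)/(-10) - 3)/70 = -3*((⅙)*(-⅒)*0 - 3)/70 = -3*(0 - 3)/70 = -3/70*(-3) = 9/70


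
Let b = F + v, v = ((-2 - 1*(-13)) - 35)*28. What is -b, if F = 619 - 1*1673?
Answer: 1726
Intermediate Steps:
F = -1054 (F = 619 - 1673 = -1054)
v = -672 (v = ((-2 + 13) - 35)*28 = (11 - 35)*28 = -24*28 = -672)
b = -1726 (b = -1054 - 672 = -1726)
-b = -1*(-1726) = 1726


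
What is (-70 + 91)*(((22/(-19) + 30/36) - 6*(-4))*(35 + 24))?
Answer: 1114687/38 ≈ 29334.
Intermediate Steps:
(-70 + 91)*(((22/(-19) + 30/36) - 6*(-4))*(35 + 24)) = 21*(((22*(-1/19) + 30*(1/36)) + 24)*59) = 21*(((-22/19 + ⅚) + 24)*59) = 21*((-37/114 + 24)*59) = 21*((2699/114)*59) = 21*(159241/114) = 1114687/38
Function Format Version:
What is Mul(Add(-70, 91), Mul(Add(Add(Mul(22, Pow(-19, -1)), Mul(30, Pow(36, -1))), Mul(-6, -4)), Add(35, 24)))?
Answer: Rational(1114687, 38) ≈ 29334.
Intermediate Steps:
Mul(Add(-70, 91), Mul(Add(Add(Mul(22, Pow(-19, -1)), Mul(30, Pow(36, -1))), Mul(-6, -4)), Add(35, 24))) = Mul(21, Mul(Add(Add(Mul(22, Rational(-1, 19)), Mul(30, Rational(1, 36))), 24), 59)) = Mul(21, Mul(Add(Add(Rational(-22, 19), Rational(5, 6)), 24), 59)) = Mul(21, Mul(Add(Rational(-37, 114), 24), 59)) = Mul(21, Mul(Rational(2699, 114), 59)) = Mul(21, Rational(159241, 114)) = Rational(1114687, 38)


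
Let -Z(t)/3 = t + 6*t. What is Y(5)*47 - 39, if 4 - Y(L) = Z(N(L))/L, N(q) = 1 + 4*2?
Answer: 9628/5 ≈ 1925.6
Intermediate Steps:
N(q) = 9 (N(q) = 1 + 8 = 9)
Z(t) = -21*t (Z(t) = -3*(t + 6*t) = -21*t)
Y(L) = 4 + 189/L (Y(L) = 4 - (-21*9)/L = 4 - (-189)/L = 4 + 189/L)
Y(5)*47 - 39 = (4 + 189/5)*47 - 39 = (209/5)*47 - 39 = 9823/5 - 39 = 9628/5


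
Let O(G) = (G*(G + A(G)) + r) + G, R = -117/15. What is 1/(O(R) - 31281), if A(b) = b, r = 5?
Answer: -25/779053 ≈ -3.2090e-5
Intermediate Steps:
R = -39/5 (R = -117*1/15 = -39/5 ≈ -7.8000)
O(G) = 5 + G + 2*G**2 (O(G) = (G*(G + G) + 5) + G = (G*(2*G) + 5) + G = (2*G**2 + 5) + G = (5 + 2*G**2) + G = 5 + G + 2*G**2)
1/(O(R) - 31281) = 1/((5 - 39/5 + 2*(-39/5)**2) - 31281) = 1/((5 - 39/5 + 2*(1521/25)) - 31281) = 1/((5 - 39/5 + 3042/25) - 31281) = 1/(2972/25 - 31281) = 1/(-779053/25) = -25/779053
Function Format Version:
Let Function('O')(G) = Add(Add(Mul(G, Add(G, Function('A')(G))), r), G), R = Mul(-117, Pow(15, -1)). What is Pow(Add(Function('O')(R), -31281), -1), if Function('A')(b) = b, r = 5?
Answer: Rational(-25, 779053) ≈ -3.2090e-5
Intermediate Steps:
R = Rational(-39, 5) (R = Mul(-117, Rational(1, 15)) = Rational(-39, 5) ≈ -7.8000)
Function('O')(G) = Add(5, G, Mul(2, Pow(G, 2))) (Function('O')(G) = Add(Add(Mul(G, Add(G, G)), 5), G) = Add(Add(Mul(G, Mul(2, G)), 5), G) = Add(Add(Mul(2, Pow(G, 2)), 5), G) = Add(Add(5, Mul(2, Pow(G, 2))), G) = Add(5, G, Mul(2, Pow(G, 2))))
Pow(Add(Function('O')(R), -31281), -1) = Pow(Add(Add(5, Rational(-39, 5), Mul(2, Pow(Rational(-39, 5), 2))), -31281), -1) = Pow(Add(Add(5, Rational(-39, 5), Mul(2, Rational(1521, 25))), -31281), -1) = Pow(Add(Add(5, Rational(-39, 5), Rational(3042, 25)), -31281), -1) = Pow(Add(Rational(2972, 25), -31281), -1) = Pow(Rational(-779053, 25), -1) = Rational(-25, 779053)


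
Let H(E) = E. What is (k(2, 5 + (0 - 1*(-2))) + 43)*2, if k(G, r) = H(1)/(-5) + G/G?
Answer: 438/5 ≈ 87.600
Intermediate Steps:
k(G, r) = ⅘ (k(G, r) = 1/(-5) + G/G = 1*(-⅕) + 1 = -⅕ + 1 = ⅘)
(k(2, 5 + (0 - 1*(-2))) + 43)*2 = (⅘ + 43)*2 = (219/5)*2 = 438/5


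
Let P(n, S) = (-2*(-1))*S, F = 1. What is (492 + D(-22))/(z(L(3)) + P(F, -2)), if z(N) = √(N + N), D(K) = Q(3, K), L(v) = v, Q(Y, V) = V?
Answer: -188 - 47*√6 ≈ -303.13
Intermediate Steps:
D(K) = K
P(n, S) = 2*S
z(N) = √2*√N (z(N) = √(2*N) = √2*√N)
(492 + D(-22))/(z(L(3)) + P(F, -2)) = (492 - 22)/(√2*√3 + 2*(-2)) = 470/(√6 - 4) = 470/(-4 + √6)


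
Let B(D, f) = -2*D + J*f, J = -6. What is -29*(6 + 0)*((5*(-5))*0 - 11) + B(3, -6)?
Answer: 1944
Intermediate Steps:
B(D, f) = -6*f - 2*D (B(D, f) = -2*D - 6*f = -6*f - 2*D)
-29*(6 + 0)*((5*(-5))*0 - 11) + B(3, -6) = -29*(6 + 0)*((5*(-5))*0 - 11) + (-6*(-6) - 2*3) = -174*(-25*0 - 11) + (36 - 6) = -174*(0 - 11) + 30 = -174*(-11) + 30 = -29*(-66) + 30 = 1914 + 30 = 1944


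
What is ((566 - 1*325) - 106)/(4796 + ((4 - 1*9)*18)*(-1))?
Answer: 135/4886 ≈ 0.027630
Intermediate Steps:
((566 - 1*325) - 106)/(4796 + ((4 - 1*9)*18)*(-1)) = ((566 - 325) - 106)/(4796 + ((4 - 9)*18)*(-1)) = (241 - 106)/(4796 - 5*18*(-1)) = 135/(4796 - 90*(-1)) = 135/(4796 + 90) = 135/4886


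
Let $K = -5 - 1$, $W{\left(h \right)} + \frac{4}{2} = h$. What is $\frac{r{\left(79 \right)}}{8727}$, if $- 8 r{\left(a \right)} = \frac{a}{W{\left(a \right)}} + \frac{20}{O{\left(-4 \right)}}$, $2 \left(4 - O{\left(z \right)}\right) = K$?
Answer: $- \frac{299}{5375832} \approx -5.5619 \cdot 10^{-5}$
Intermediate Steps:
$W{\left(h \right)} = -2 + h$
$K = -6$
$O{\left(z \right)} = 7$ ($O{\left(z \right)} = 4 - -3 = 4 + 3 = 7$)
$r{\left(a \right)} = - \frac{5}{14} - \frac{a}{8 \left(-2 + a\right)}$ ($r{\left(a \right)} = - \frac{\frac{a}{-2 + a} + \frac{20}{7}}{8} = - \frac{\frac{20}{7} + \frac{a}{-2 + a}}{8} = - \frac{5}{14} - \frac{a}{8 \left(-2 + a\right)}$)
$\frac{r{\left(79 \right)}}{8727} = \frac{\frac{1}{56} \frac{1}{-2 + 79} \left(40 - 2133\right)}{8727} = \frac{40 - 2133}{56 \cdot 77} \cdot \frac{1}{8727} = \frac{1}{56} \cdot \frac{1}{77} \left(-2093\right) \frac{1}{8727} = \left(- \frac{299}{616}\right) \frac{1}{8727} = - \frac{299}{5375832}$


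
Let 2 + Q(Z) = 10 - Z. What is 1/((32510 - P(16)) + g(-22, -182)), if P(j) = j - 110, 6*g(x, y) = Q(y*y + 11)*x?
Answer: 3/462209 ≈ 6.4906e-6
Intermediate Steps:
Q(Z) = 8 - Z (Q(Z) = -2 + (10 - Z) = 8 - Z)
g(x, y) = x*(-3 - y²)/6 (g(x, y) = ((8 - (y*y + 11))*x)/6 = ((8 - (y² + 11))*x)/6 = ((8 - (11 + y²))*x)/6 = ((8 + (-11 - y²))*x)/6 = ((-3 - y²)*x)/6 = (x*(-3 - y²))/6 = x*(-3 - y²)/6)
P(j) = -110 + j
1/((32510 - P(16)) + g(-22, -182)) = 1/((32510 - (-110 + 16)) - ⅙*(-22)*(3 + (-182)²)) = 1/((32510 - 1*(-94)) - ⅙*(-22)*(3 + 33124)) = 1/((32510 + 94) - ⅙*(-22)*33127) = 1/(32604 + 364397/3) = 1/(462209/3) = 3/462209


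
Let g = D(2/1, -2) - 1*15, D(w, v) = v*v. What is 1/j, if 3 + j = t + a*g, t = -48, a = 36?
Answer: -1/447 ≈ -0.0022371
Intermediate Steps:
D(w, v) = v²
g = -11 (g = (-2)² - 1*15 = 4 - 15 = -11)
j = -447 (j = -3 + (-48 + 36*(-11)) = -3 + (-48 - 396) = -3 - 444 = -447)
1/j = 1/(-447) = -1/447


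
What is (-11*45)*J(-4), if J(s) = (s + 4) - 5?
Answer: 2475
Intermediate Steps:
J(s) = -1 + s (J(s) = (4 + s) - 5 = -1 + s)
(-11*45)*J(-4) = (-11*45)*(-1 - 4) = -495*(-5) = 2475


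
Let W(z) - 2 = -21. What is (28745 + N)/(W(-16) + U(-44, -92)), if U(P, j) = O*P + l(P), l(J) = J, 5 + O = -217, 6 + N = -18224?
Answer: 701/647 ≈ 1.0835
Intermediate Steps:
W(z) = -19 (W(z) = 2 - 21 = -19)
N = -18230 (N = -6 - 18224 = -18230)
O = -222 (O = -5 - 217 = -222)
U(P, j) = -221*P (U(P, j) = -222*P + P = -221*P)
(28745 + N)/(W(-16) + U(-44, -92)) = (28745 - 18230)/(-19 - 221*(-44)) = 10515/(-19 + 9724) = 10515/9705 = 10515*(1/9705) = 701/647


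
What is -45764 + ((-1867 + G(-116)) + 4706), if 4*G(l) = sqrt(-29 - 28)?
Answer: -42925 + I*sqrt(57)/4 ≈ -42925.0 + 1.8875*I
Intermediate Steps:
G(l) = I*sqrt(57)/4 (G(l) = sqrt(-29 - 28)/4 = sqrt(-57)/4 = (I*sqrt(57))/4 = I*sqrt(57)/4)
-45764 + ((-1867 + G(-116)) + 4706) = -45764 + ((-1867 + I*sqrt(57)/4) + 4706) = -45764 + (2839 + I*sqrt(57)/4) = -42925 + I*sqrt(57)/4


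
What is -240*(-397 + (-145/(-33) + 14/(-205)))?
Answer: 42503072/451 ≈ 94242.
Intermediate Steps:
-240*(-397 + (-145/(-33) + 14/(-205))) = -240*(-397 + (-145*(-1/33) + 14*(-1/205))) = -240*(-397 + (145/33 - 14/205)) = -240*(-397 + 29263/6765) = -240*(-2656442/6765) = 42503072/451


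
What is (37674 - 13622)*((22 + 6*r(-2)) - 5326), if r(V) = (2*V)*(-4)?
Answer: -125262816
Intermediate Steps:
r(V) = -8*V
(37674 - 13622)*((22 + 6*r(-2)) - 5326) = (37674 - 13622)*((22 + 6*(-8*(-2))) - 5326) = 24052*((22 + 6*16) - 5326) = 24052*((22 + 96) - 5326) = 24052*(118 - 5326) = 24052*(-5208) = -125262816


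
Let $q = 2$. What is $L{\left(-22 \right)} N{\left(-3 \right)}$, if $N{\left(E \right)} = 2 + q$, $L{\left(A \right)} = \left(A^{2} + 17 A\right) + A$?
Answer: $352$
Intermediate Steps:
$L{\left(A \right)} = A^{2} + 18 A$
$N{\left(E \right)} = 4$ ($N{\left(E \right)} = 2 + 2 = 4$)
$L{\left(-22 \right)} N{\left(-3 \right)} = - 22 \left(18 - 22\right) 4 = \left(-22\right) \left(-4\right) 4 = 88 \cdot 4 = 352$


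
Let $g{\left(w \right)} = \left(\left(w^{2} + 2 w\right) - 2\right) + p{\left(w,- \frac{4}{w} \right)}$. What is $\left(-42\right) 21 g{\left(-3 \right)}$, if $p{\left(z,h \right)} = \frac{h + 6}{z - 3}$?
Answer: $196$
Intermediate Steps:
$p{\left(z,h \right)} = \frac{6 + h}{-3 + z}$
$g{\left(w \right)} = -2 + w^{2} + 2 w + \frac{6 - \frac{4}{w}}{-3 + w}$ ($g{\left(w \right)} = \left(\left(w^{2} + 2 w\right) - 2\right) + \frac{6 - \frac{4}{w}}{-3 + w} = \left(-2 + w^{2} + 2 w\right) + \frac{6 - \frac{4}{w}}{-3 + w} = -2 + w^{2} + 2 w + \frac{6 - \frac{4}{w}}{-3 + w}$)
$\left(-42\right) 21 g{\left(-3 \right)} = \left(-42\right) 21 \frac{-4 + \left(-3\right)^{4} - \left(-3\right)^{3} - 8 \left(-3\right)^{2} + 12 \left(-3\right)}{\left(-3\right) \left(-3 - 3\right)} = - 882 \left(- \frac{-4 + 81 - -27 - 72 - 36}{3 \left(-6\right)}\right) = - 882 \left(\left(- \frac{1}{3}\right) \left(- \frac{1}{6}\right) \left(-4 + 81 + 27 - 72 - 36\right)\right) = - 882 \left(\left(- \frac{1}{3}\right) \left(- \frac{1}{6}\right) \left(-4\right)\right) = \left(-882\right) \left(- \frac{2}{9}\right) = 196$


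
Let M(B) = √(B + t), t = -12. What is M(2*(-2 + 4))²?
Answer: -8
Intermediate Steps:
M(B) = √(-12 + B) (M(B) = √(B - 12) = √(-12 + B))
M(2*(-2 + 4))² = (√(-12 + 2*(-2 + 4)))² = (√(-12 + 2*2))² = (√(-12 + 4))² = (√(-8))² = (2*I*√2)² = -8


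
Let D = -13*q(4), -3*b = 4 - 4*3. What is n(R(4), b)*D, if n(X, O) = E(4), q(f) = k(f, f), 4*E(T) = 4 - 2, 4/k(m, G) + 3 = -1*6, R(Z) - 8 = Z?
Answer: 26/9 ≈ 2.8889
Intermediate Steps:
b = 8/3 (b = -(4 - 4*3)/3 = -(4 - 12)/3 = -⅓*(-8) = 8/3 ≈ 2.6667)
R(Z) = 8 + Z
k(m, G) = -4/9 (k(m, G) = 4/(-3 - 1*6) = 4/(-3 - 6) = 4/(-9) = 4*(-⅑) = -4/9)
E(T) = ½ (E(T) = (4 - 2)/4 = (¼)*2 = ½)
q(f) = -4/9
n(X, O) = ½
D = 52/9 (D = -13*(-4/9) = 52/9 ≈ 5.7778)
n(R(4), b)*D = (½)*(52/9) = 26/9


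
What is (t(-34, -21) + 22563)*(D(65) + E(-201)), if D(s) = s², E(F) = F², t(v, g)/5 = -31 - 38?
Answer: 991500468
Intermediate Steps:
t(v, g) = -345 (t(v, g) = 5*(-31 - 38) = 5*(-69) = -345)
(t(-34, -21) + 22563)*(D(65) + E(-201)) = (-345 + 22563)*(65² + (-201)²) = 22218*(4225 + 40401) = 22218*44626 = 991500468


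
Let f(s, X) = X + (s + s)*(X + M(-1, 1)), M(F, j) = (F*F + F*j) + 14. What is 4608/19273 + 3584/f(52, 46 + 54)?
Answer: 4434560/8229571 ≈ 0.53886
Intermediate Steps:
M(F, j) = 14 + F**2 + F*j (M(F, j) = (F**2 + F*j) + 14 = 14 + F**2 + F*j)
f(s, X) = X + 2*s*(14 + X) (f(s, X) = X + (s + s)*(X + (14 + (-1)**2 - 1*1)) = X + (2*s)*(X + (14 + 1 - 1)) = X + (2*s)*(X + 14) = X + (2*s)*(14 + X) = X + 2*s*(14 + X))
4608/19273 + 3584/f(52, 46 + 54) = 4608/19273 + 3584/((46 + 54) + 28*52 + 2*(46 + 54)*52) = 4608*(1/19273) + 3584/(100 + 1456 + 2*100*52) = 4608/19273 + 3584/(100 + 1456 + 10400) = 4608/19273 + 3584/11956 = 4608/19273 + 3584*(1/11956) = 4608/19273 + 128/427 = 4434560/8229571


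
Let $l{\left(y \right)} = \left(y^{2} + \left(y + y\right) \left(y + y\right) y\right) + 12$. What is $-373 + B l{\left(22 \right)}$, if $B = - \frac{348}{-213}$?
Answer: $\frac{4971725}{71} \approx 70024.0$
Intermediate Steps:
$B = \frac{116}{71}$ ($B = \left(-348\right) \left(- \frac{1}{213}\right) = \frac{116}{71} \approx 1.6338$)
$l{\left(y \right)} = 12 + y^{2} + 4 y^{3}$ ($l{\left(y \right)} = \left(y^{2} + 2 y 2 y y\right) + 12 = \left(y^{2} + 4 y^{2} y\right) + 12 = \left(y^{2} + 4 y^{3}\right) + 12 = 12 + y^{2} + 4 y^{3}$)
$-373 + B l{\left(22 \right)} = -373 + \frac{116 \left(12 + 22^{2} + 4 \cdot 22^{3}\right)}{71} = -373 + \frac{116 \left(12 + 484 + 4 \cdot 10648\right)}{71} = -373 + \frac{116 \left(12 + 484 + 42592\right)}{71} = -373 + \frac{116}{71} \cdot 43088 = -373 + \frac{4998208}{71} = \frac{4971725}{71}$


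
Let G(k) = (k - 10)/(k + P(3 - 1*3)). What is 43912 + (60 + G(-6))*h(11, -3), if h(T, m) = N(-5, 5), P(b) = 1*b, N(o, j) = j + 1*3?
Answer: 133240/3 ≈ 44413.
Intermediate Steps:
N(o, j) = 3 + j (N(o, j) = j + 3 = 3 + j)
P(b) = b
G(k) = (-10 + k)/k (G(k) = (k - 10)/(k + (3 - 1*3)) = (-10 + k)/(k + (3 - 3)) = (-10 + k)/(k + 0) = (-10 + k)/k)
h(T, m) = 8 (h(T, m) = 3 + 5 = 8)
43912 + (60 + G(-6))*h(11, -3) = 43912 + (60 + (-10 - 6)/(-6))*8 = 43912 + (60 - 1/6*(-16))*8 = 43912 + (60 + 8/3)*8 = 43912 + (188/3)*8 = 43912 + 1504/3 = 133240/3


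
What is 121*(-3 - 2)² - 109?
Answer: 2916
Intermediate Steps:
121*(-3 - 2)² - 109 = 121*(-5)² - 109 = 121*25 - 109 = 3025 - 109 = 2916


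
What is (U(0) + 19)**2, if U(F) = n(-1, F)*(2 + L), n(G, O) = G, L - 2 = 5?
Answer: 100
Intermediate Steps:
L = 7 (L = 2 + 5 = 7)
U(F) = -9 (U(F) = -(2 + 7) = -1*9 = -9)
(U(0) + 19)**2 = (-9 + 19)**2 = 10**2 = 100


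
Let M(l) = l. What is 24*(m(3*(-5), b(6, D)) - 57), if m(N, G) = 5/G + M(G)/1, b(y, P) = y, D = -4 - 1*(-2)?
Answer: -1204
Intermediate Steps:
D = -2 (D = -4 + 2 = -2)
m(N, G) = G + 5/G (m(N, G) = 5/G + G/1 = 5/G + G*1 = 5/G + G = G + 5/G)
24*(m(3*(-5), b(6, D)) - 57) = 24*((6 + 5/6) - 57) = 24*((6 + 5*(⅙)) - 57) = 24*((6 + ⅚) - 57) = 24*(41/6 - 57) = 24*(-301/6) = -1204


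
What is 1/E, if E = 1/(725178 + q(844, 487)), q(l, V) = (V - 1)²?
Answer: 961374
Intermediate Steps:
q(l, V) = (-1 + V)²
E = 1/961374 (E = 1/(725178 + (-1 + 487)²) = 1/(725178 + 486²) = 1/(725178 + 236196) = 1/961374 ≈ 1.0402e-6)
1/E = 1/(1/961374) = 961374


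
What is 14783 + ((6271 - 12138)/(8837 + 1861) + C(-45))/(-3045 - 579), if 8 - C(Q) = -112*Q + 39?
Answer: 573184542641/38769552 ≈ 14784.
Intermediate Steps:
C(Q) = -31 + 112*Q (C(Q) = 8 - (-112*Q + 39) = 8 - (39 - 112*Q) = 8 + (-39 + 112*Q) = -31 + 112*Q)
14783 + ((6271 - 12138)/(8837 + 1861) + C(-45))/(-3045 - 579) = 14783 + ((6271 - 12138)/(8837 + 1861) + (-31 + 112*(-45)))/(-3045 - 579) = 14783 + (-5867/10698 + (-31 - 5040))/(-3624) = 14783 + (-5867*1/10698 - 5071)*(-1/3624) = 14783 + (-5867/10698 - 5071)*(-1/3624) = 14783 - 54255425/10698*(-1/3624) = 14783 + 54255425/38769552 = 573184542641/38769552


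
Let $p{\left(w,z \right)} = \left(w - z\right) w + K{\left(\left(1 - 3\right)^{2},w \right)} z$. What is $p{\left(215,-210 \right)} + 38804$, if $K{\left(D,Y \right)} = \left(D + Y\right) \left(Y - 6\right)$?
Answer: $-9481731$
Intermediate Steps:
$K{\left(D,Y \right)} = \left(-6 + Y\right) \left(D + Y\right)$ ($K{\left(D,Y \right)} = \left(D + Y\right) \left(-6 + Y\right) = \left(-6 + Y\right) \left(D + Y\right)$)
$p{\left(w,z \right)} = w \left(w - z\right) + z \left(-24 + w^{2} - 2 w\right)$ ($p{\left(w,z \right)} = \left(w - z\right) w + \left(w^{2} - 6 \left(1 - 3\right)^{2} - 6 w + \left(1 - 3\right)^{2} w\right) z = w \left(w - z\right) + \left(w^{2} - 6 \left(-2\right)^{2} - 6 w + \left(-2\right)^{2} w\right) z = w \left(w - z\right) + \left(w^{2} - 24 - 6 w + 4 w\right) z = w \left(w - z\right) + \left(-24 + w^{2} - 2 w\right) z = w \left(w - z\right) + z \left(-24 + w^{2} - 2 w\right)$)
$p{\left(215,-210 \right)} + 38804 = \left(215^{2} - 215 \left(-210\right) - - 210 \left(24 - 215^{2} + 2 \cdot 215\right)\right) + 38804 = \left(46225 + 45150 - - 210 \left(24 - 46225 + 430\right)\right) + 38804 = \left(46225 + 45150 - \left(-210\right) \left(-45771\right)\right) + 38804 = \left(46225 + 45150 - 9611910\right) + 38804 = -9520535 + 38804 = -9481731$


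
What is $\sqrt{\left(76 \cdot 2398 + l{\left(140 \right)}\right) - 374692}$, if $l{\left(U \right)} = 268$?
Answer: $4 i \sqrt{12011} \approx 438.38 i$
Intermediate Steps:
$\sqrt{\left(76 \cdot 2398 + l{\left(140 \right)}\right) - 374692} = \sqrt{\left(76 \cdot 2398 + 268\right) - 374692} = \sqrt{\left(182248 + 268\right) - 374692} = \sqrt{182516 - 374692} = \sqrt{-192176} = 4 i \sqrt{12011}$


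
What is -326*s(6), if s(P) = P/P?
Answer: -326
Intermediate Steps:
s(P) = 1
-326*s(6) = -326*1 = -326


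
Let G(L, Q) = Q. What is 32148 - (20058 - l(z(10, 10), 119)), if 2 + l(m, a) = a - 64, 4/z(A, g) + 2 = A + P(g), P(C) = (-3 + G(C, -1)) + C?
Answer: 12143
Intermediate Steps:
P(C) = -4 + C (P(C) = (-3 - 1) + C = -4 + C)
z(A, g) = 4/(-6 + A + g) (z(A, g) = 4/(-2 + (A + (-4 + g))) = 4/(-2 + (-4 + A + g)) = 4/(-6 + A + g))
l(m, a) = -66 + a (l(m, a) = -2 + (a - 64) = -2 + (-64 + a) = -66 + a)
32148 - (20058 - l(z(10, 10), 119)) = 32148 - (20058 - (-66 + 119)) = 32148 - (20058 - 1*53) = 32148 - (20058 - 53) = 32148 - 1*20005 = 32148 - 20005 = 12143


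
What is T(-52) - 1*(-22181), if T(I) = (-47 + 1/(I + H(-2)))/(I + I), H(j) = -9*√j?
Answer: 3305746169/149032 - 9*I*√2/298064 ≈ 22181.0 - 4.2702e-5*I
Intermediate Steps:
T(I) = (-47 + 1/(I - 9*I*√2))/(2*I) (T(I) = (-47 + 1/(I - 9*I*√2))/(I + I) = (-47 + 1/(I - 9*I*√2))/((2*I)) = (-47 + 1/(I - 9*I*√2))*(1/(2*I)) = (-47 + 1/(I - 9*I*√2))/(2*I))
T(-52) - 1*(-22181) = (½)*(1 - 47*(-52) + 423*I*√2)/(-52*(-52 - 9*I*√2)) - 1*(-22181) = (½)*(-1/52)*(1 + 2444 + 423*I*√2)/(-52 - 9*I*√2) + 22181 = (½)*(-1/52)*(2445 + 423*I*√2)/(-52 - 9*I*√2) + 22181 = -(2445 + 423*I*√2)/(104*(-52 - 9*I*√2)) + 22181 = 22181 - (2445 + 423*I*√2)/(104*(-52 - 9*I*√2))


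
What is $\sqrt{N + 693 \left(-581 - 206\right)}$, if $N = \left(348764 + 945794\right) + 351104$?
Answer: $\sqrt{1100271} \approx 1048.9$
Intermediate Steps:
$N = 1645662$ ($N = 1294558 + 351104 = 1645662$)
$\sqrt{N + 693 \left(-581 - 206\right)} = \sqrt{1645662 + 693 \left(-581 - 206\right)} = \sqrt{1645662 + 693 \left(-787\right)} = \sqrt{1645662 - 545391} = \sqrt{1100271}$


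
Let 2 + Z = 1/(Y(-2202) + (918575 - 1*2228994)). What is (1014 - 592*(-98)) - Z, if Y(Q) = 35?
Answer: 77354588289/1310384 ≈ 59032.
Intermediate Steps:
Z = -2620769/1310384 (Z = -2 + 1/(35 + (918575 - 1*2228994)) = -2 + 1/(35 + (918575 - 2228994)) = -2 + 1/(35 - 1310419) = -2 + 1/(-1310384) = -2 - 1/1310384 = -2620769/1310384 ≈ -2.0000)
(1014 - 592*(-98)) - Z = (1014 - 592*(-98)) - 1*(-2620769/1310384) = (1014 + 58016) + 2620769/1310384 = 59030 + 2620769/1310384 = 77354588289/1310384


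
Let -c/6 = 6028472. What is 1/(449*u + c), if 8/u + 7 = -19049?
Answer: -2382/86158922273 ≈ -2.7647e-8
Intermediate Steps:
c = -36170832 (c = -6*6028472 = -36170832)
u = -1/2382 (u = 8/(-7 - 19049) = 8/(-19056) = 8*(-1/19056) = -1/2382 ≈ -0.00041982)
1/(449*u + c) = 1/(449*(-1/2382) - 36170832) = 1/(-449/2382 - 36170832) = 1/(-86158922273/2382) = -2382/86158922273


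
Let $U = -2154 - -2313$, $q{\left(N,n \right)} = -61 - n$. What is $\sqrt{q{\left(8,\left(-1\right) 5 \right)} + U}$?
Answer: $\sqrt{103} \approx 10.149$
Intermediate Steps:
$U = 159$ ($U = -2154 + 2313 = 159$)
$\sqrt{q{\left(8,\left(-1\right) 5 \right)} + U} = \sqrt{\left(-61 - \left(-1\right) 5\right) + 159} = \sqrt{\left(-61 - -5\right) + 159} = \sqrt{\left(-61 + 5\right) + 159} = \sqrt{-56 + 159} = \sqrt{103}$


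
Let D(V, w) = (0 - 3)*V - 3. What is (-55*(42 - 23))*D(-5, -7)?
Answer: -12540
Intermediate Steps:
D(V, w) = -3 - 3*V (D(V, w) = -3*V - 3 = -3 - 3*V)
(-55*(42 - 23))*D(-5, -7) = (-55*(42 - 23))*(-3 - 3*(-5)) = (-55*19)*(-3 + 15) = -1045*12 = -12540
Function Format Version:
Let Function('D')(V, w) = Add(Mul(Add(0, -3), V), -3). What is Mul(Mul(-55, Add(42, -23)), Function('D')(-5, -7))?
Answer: -12540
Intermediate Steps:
Function('D')(V, w) = Add(-3, Mul(-3, V)) (Function('D')(V, w) = Add(Mul(-3, V), -3) = Add(-3, Mul(-3, V)))
Mul(Mul(-55, Add(42, -23)), Function('D')(-5, -7)) = Mul(Mul(-55, Add(42, -23)), Add(-3, Mul(-3, -5))) = Mul(Mul(-55, 19), Add(-3, 15)) = Mul(-1045, 12) = -12540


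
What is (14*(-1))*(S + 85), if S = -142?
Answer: 798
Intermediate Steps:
(14*(-1))*(S + 85) = (14*(-1))*(-142 + 85) = -14*(-57) = 798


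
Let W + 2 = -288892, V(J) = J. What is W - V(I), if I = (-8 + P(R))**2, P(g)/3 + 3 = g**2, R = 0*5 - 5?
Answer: -292258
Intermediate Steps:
R = -5 (R = 0 - 5 = -5)
P(g) = -9 + 3*g**2
I = 3364 (I = (-8 + (-9 + 3*(-5)**2))**2 = (-8 + (-9 + 3*25))**2 = (-8 + (-9 + 75))**2 = (-8 + 66)**2 = 58**2 = 3364)
W = -288894 (W = -2 - 288892 = -288894)
W - V(I) = -288894 - 1*3364 = -288894 - 3364 = -292258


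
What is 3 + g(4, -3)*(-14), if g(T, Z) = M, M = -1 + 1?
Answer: 3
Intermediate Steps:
M = 0
g(T, Z) = 0
3 + g(4, -3)*(-14) = 3 + 0*(-14) = 3 + 0 = 3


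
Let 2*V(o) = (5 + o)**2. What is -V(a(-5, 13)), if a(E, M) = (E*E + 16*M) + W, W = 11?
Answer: -62001/2 ≈ -31001.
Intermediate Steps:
a(E, M) = 11 + E**2 + 16*M (a(E, M) = (E*E + 16*M) + 11 = (E**2 + 16*M) + 11 = 11 + E**2 + 16*M)
V(o) = (5 + o)**2/2
-V(a(-5, 13)) = -(5 + (11 + (-5)**2 + 16*13))**2/2 = -(5 + (11 + 25 + 208))**2/2 = -(5 + 244)**2/2 = -249**2/2 = -62001/2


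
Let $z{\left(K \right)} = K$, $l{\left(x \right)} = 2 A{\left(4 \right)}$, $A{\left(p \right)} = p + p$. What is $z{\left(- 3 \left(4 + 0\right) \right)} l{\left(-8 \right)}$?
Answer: $-192$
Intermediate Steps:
$A{\left(p \right)} = 2 p$
$l{\left(x \right)} = 16$ ($l{\left(x \right)} = 2 \cdot 2 \cdot 4 = 2 \cdot 8 = 16$)
$z{\left(- 3 \left(4 + 0\right) \right)} l{\left(-8 \right)} = - 3 \left(4 + 0\right) 16 = \left(-3\right) 4 \cdot 16 = \left(-12\right) 16 = -192$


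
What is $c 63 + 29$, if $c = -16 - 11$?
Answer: $-1672$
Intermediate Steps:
$c = -27$
$c 63 + 29 = \left(-27\right) 63 + 29 = -1701 + 29 = -1672$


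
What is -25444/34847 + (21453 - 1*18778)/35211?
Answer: -802692959/1226997717 ≈ -0.65419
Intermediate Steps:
-25444/34847 + (21453 - 1*18778)/35211 = -25444*1/34847 + (21453 - 18778)*(1/35211) = -25444/34847 + 2675*(1/35211) = -25444/34847 + 2675/35211 = -802692959/1226997717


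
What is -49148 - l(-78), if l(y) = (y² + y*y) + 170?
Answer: -61486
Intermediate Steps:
l(y) = 170 + 2*y² (l(y) = (y² + y²) + 170 = 2*y² + 170 = 170 + 2*y²)
-49148 - l(-78) = -49148 - (170 + 2*(-78)²) = -49148 - (170 + 2*6084) = -49148 - (170 + 12168) = -49148 - 1*12338 = -49148 - 12338 = -61486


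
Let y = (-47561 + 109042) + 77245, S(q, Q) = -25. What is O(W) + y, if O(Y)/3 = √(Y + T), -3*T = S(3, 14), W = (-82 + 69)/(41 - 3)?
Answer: 138726 + √103854/38 ≈ 1.3873e+5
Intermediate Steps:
y = 138726 (y = 61481 + 77245 = 138726)
W = -13/38 ≈ -0.34211
T = 25/3 (T = -⅓*(-25) = 25/3 ≈ 8.3333)
O(Y) = 3*√(25/3 + Y) (O(Y) = 3*√(Y + 25/3) = 3*√(25/3 + Y))
O(W) + y = √(75 + 9*(-13/38)) + 138726 = √(75 - 117/38) + 138726 = √(2733/38) + 138726 = √103854/38 + 138726 = 138726 + √103854/38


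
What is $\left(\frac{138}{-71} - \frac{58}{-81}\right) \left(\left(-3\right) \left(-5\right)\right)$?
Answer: $- \frac{35300}{1917} \approx -18.414$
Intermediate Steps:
$\left(\frac{138}{-71} - \frac{58}{-81}\right) \left(\left(-3\right) \left(-5\right)\right) = \left(138 \left(- \frac{1}{71}\right) - - \frac{58}{81}\right) 15 = \left(- \frac{138}{71} + \frac{58}{81}\right) 15 = \left(- \frac{7060}{5751}\right) 15 = - \frac{35300}{1917}$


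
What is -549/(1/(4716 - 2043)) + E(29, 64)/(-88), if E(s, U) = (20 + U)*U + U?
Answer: -16142927/11 ≈ -1.4675e+6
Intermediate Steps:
E(s, U) = U + U*(20 + U) (E(s, U) = U*(20 + U) + U = U + U*(20 + U))
-549/(1/(4716 - 2043)) + E(29, 64)/(-88) = -549/(1/(4716 - 2043)) + (64*(21 + 64))/(-88) = -549/(1/2673) + (64*85)*(-1/88) = -549/1/2673 + 5440*(-1/88) = -549*2673 - 680/11 = -1467477 - 680/11 = -16142927/11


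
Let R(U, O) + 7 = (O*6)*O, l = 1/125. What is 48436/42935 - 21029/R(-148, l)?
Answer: 14112799193759/4695758015 ≈ 3005.4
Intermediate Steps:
l = 1/125 ≈ 0.0080000
R(U, O) = -7 + 6*O² (R(U, O) = -7 + (O*6)*O = -7 + (6*O)*O = -7 + 6*O²)
48436/42935 - 21029/R(-148, l) = 48436/42935 - 21029/(-7 + 6*(1/125)²) = 48436*(1/42935) - 21029/(-7 + 6*(1/15625)) = 48436/42935 - 21029/(-7 + 6/15625) = 48436/42935 - 21029/(-109369/15625) = 48436/42935 - 21029*(-15625/109369) = 48436/42935 + 328578125/109369 = 14112799193759/4695758015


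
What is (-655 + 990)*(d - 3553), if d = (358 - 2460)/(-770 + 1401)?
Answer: -751755075/631 ≈ -1.1914e+6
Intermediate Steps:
d = -2102/631 ≈ -3.3312
(-655 + 990)*(d - 3553) = (-655 + 990)*(-2102/631 - 3553) = 335*(-2244045/631) = -751755075/631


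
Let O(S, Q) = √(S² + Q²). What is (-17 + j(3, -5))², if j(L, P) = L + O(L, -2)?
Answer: (14 - √13)² ≈ 108.04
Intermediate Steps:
O(S, Q) = √(Q² + S²)
j(L, P) = L + √(4 + L²) (j(L, P) = L + √((-2)² + L²) = L + √(4 + L²))
(-17 + j(3, -5))² = (-17 + (3 + √(4 + 3²)))² = (-17 + (3 + √(4 + 9)))² = (-17 + (3 + √13))² = (-14 + √13)²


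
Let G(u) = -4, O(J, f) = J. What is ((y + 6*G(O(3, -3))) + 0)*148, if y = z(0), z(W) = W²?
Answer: -3552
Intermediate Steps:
y = 0 (y = 0² = 0)
((y + 6*G(O(3, -3))) + 0)*148 = ((0 + 6*(-4)) + 0)*148 = ((0 - 24) + 0)*148 = (-24 + 0)*148 = -24*148 = -3552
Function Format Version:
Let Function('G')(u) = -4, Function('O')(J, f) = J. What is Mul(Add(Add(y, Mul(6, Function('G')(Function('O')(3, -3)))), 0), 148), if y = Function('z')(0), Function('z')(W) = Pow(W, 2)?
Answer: -3552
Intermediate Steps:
y = 0 (y = Pow(0, 2) = 0)
Mul(Add(Add(y, Mul(6, Function('G')(Function('O')(3, -3)))), 0), 148) = Mul(Add(Add(0, Mul(6, -4)), 0), 148) = Mul(Add(Add(0, -24), 0), 148) = Mul(Add(-24, 0), 148) = Mul(-24, 148) = -3552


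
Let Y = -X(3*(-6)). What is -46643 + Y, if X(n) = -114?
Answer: -46529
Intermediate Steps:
Y = 114 (Y = -1*(-114) = 114)
-46643 + Y = -46643 + 114 = -46529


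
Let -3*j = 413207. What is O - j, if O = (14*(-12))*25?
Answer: 400607/3 ≈ 1.3354e+5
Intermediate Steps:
j = -413207/3 (j = -⅓*413207 = -413207/3 ≈ -1.3774e+5)
O = -4200 (O = -168*25 = -4200)
O - j = -4200 - 1*(-413207/3) = -4200 + 413207/3 = 400607/3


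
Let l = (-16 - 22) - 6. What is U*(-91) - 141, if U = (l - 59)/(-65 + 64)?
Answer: -9514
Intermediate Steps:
l = -44 (l = -38 - 6 = -44)
U = 103 (U = (-44 - 59)/(-65 + 64) = -103/(-1) = -103*(-1) = 103)
U*(-91) - 141 = 103*(-91) - 141 = -9373 - 141 = -9514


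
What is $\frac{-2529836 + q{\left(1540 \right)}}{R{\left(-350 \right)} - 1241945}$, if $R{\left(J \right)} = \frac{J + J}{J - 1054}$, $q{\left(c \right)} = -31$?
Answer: $\frac{887983317}{435922520} \approx 2.037$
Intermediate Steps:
$R{\left(J \right)} = \frac{2 J}{-1054 + J}$
$\frac{-2529836 + q{\left(1540 \right)}}{R{\left(-350 \right)} - 1241945} = \frac{-2529836 - 31}{2 \left(-350\right) \frac{1}{-1054 - 350} - 1241945} = - \frac{2529867}{2 \left(-350\right) \frac{1}{-1404} - 1241945} = - \frac{2529867}{2 \left(-350\right) \left(- \frac{1}{1404}\right) - 1241945} = - \frac{2529867}{\frac{175}{351} - 1241945} = - \frac{2529867}{- \frac{435922520}{351}} = \left(-2529867\right) \left(- \frac{351}{435922520}\right) = \frac{887983317}{435922520}$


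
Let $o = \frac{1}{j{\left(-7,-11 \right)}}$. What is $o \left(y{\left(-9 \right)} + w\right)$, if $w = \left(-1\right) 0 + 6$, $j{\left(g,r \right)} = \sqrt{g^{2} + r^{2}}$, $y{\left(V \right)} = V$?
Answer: $- \frac{3 \sqrt{170}}{170} \approx -0.23009$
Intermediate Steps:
$o = \frac{\sqrt{170}}{170}$ ($o = \frac{1}{\sqrt{\left(-7\right)^{2} + \left(-11\right)^{2}}} = \frac{1}{\sqrt{49 + 121}} = \frac{1}{\sqrt{170}} = \frac{\sqrt{170}}{170} \approx 0.076697$)
$w = 6$ ($w = 0 + 6 = 6$)
$o \left(y{\left(-9 \right)} + w\right) = \frac{\sqrt{170}}{170} \left(-9 + 6\right) = \frac{\sqrt{170}}{170} \left(-3\right) = - \frac{3 \sqrt{170}}{170}$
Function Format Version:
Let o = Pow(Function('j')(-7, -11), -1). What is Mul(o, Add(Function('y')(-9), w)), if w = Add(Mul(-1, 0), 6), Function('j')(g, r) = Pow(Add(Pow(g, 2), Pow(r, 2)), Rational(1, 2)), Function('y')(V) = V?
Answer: Mul(Rational(-3, 170), Pow(170, Rational(1, 2))) ≈ -0.23009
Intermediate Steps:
o = Mul(Rational(1, 170), Pow(170, Rational(1, 2))) (o = Pow(Pow(Add(Pow(-7, 2), Pow(-11, 2)), Rational(1, 2)), -1) = Pow(Pow(Add(49, 121), Rational(1, 2)), -1) = Pow(Pow(170, Rational(1, 2)), -1) = Mul(Rational(1, 170), Pow(170, Rational(1, 2))) ≈ 0.076697)
w = 6 (w = Add(0, 6) = 6)
Mul(o, Add(Function('y')(-9), w)) = Mul(Mul(Rational(1, 170), Pow(170, Rational(1, 2))), Add(-9, 6)) = Mul(Mul(Rational(1, 170), Pow(170, Rational(1, 2))), -3) = Mul(Rational(-3, 170), Pow(170, Rational(1, 2)))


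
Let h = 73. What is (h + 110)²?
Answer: 33489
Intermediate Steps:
(h + 110)² = (73 + 110)² = 183² = 33489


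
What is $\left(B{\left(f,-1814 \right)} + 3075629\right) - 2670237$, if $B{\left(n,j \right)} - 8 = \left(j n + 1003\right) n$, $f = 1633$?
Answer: $-4835330547$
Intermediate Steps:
$B{\left(n,j \right)} = 8 + n \left(1003 + j n\right)$ ($B{\left(n,j \right)} = 8 + \left(j n + 1003\right) n = 8 + \left(1003 + j n\right) n = 8 + n \left(1003 + j n\right)$)
$\left(B{\left(f,-1814 \right)} + 3075629\right) - 2670237 = \left(\left(8 + 1003 \cdot 1633 - 1814 \cdot 1633^{2}\right) + 3075629\right) - 2670237 = \left(\left(8 + 1637899 - 4837373846\right) + 3075629\right) - 2670237 = \left(-4835735939 + 3075629\right) - 2670237 = -4832660310 - 2670237 = -4835330547$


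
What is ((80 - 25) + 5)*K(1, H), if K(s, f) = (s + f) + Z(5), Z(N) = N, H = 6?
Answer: 720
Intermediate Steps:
K(s, f) = 5 + f + s (K(s, f) = (s + f) + 5 = (f + s) + 5 = 5 + f + s)
((80 - 25) + 5)*K(1, H) = ((80 - 25) + 5)*(5 + 6 + 1) = (55 + 5)*12 = 60*12 = 720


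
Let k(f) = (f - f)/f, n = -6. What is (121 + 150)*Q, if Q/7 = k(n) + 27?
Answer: 51219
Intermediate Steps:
k(f) = 0 (k(f) = 0/f = 0)
Q = 189 (Q = 7*(0 + 27) = 7*27 = 189)
(121 + 150)*Q = (121 + 150)*189 = 271*189 = 51219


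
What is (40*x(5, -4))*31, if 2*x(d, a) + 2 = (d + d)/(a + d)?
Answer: 4960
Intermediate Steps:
x(d, a) = -1 + d/(a + d) (x(d, a) = -1 + ((d + d)/(a + d))/2 = -1 + ((2*d)/(a + d))/2 = -1 + (2*d/(a + d))/2 = -1 + d/(a + d))
(40*x(5, -4))*31 = (40*(-1*(-4)/(-4 + 5)))*31 = (40*(-1*(-4)/1))*31 = (40*(-1*(-4)*1))*31 = (40*4)*31 = 160*31 = 4960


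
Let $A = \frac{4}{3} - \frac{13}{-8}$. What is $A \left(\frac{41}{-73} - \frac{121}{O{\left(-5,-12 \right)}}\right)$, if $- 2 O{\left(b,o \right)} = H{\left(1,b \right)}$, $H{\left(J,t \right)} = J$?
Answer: $\frac{417125}{584} \approx 714.25$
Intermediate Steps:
$O{\left(b,o \right)} = - \frac{1}{2}$ ($O{\left(b,o \right)} = \left(- \frac{1}{2}\right) 1 = - \frac{1}{2}$)
$A = \frac{71}{24}$ ($A = 4 \cdot \frac{1}{3} - - \frac{13}{8} = \frac{4}{3} + \frac{13}{8} = \frac{71}{24} \approx 2.9583$)
$A \left(\frac{41}{-73} - \frac{121}{O{\left(-5,-12 \right)}}\right) = \frac{71 \left(\frac{41}{-73} - \frac{121}{- \frac{1}{2}}\right)}{24} = \frac{71 \left(41 \left(- \frac{1}{73}\right) - -242\right)}{24} = \frac{71 \left(- \frac{41}{73} + 242\right)}{24} = \frac{71}{24} \cdot \frac{17625}{73} = \frac{417125}{584}$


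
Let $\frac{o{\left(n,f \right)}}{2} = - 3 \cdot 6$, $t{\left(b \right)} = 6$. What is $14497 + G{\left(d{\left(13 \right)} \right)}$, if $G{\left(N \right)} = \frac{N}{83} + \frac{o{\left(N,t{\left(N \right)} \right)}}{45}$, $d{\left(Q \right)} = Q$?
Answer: $\frac{6015988}{415} \approx 14496.0$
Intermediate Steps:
$o{\left(n,f \right)} = -36$ ($o{\left(n,f \right)} = 2 \left(- 3 \cdot 6\right) = 2 \left(\left(-1\right) 18\right) = 2 \left(-18\right) = -36$)
$G{\left(N \right)} = - \frac{4}{5} + \frac{N}{83}$ ($G{\left(N \right)} = \frac{N}{83} - \frac{36}{45} = N \frac{1}{83} - \frac{4}{5} = \frac{N}{83} - \frac{4}{5} = - \frac{4}{5} + \frac{N}{83}$)
$14497 + G{\left(d{\left(13 \right)} \right)} = 14497 + \left(- \frac{4}{5} + \frac{1}{83} \cdot 13\right) = 14497 + \left(- \frac{4}{5} + \frac{13}{83}\right) = 14497 - \frac{267}{415} = \frac{6015988}{415}$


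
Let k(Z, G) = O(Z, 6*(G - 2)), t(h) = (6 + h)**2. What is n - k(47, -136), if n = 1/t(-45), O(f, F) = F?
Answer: 1259389/1521 ≈ 828.00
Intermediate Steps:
k(Z, G) = -12 + 6*G (k(Z, G) = 6*(G - 2) = 6*(-2 + G) = -12 + 6*G)
n = 1/1521 (n = 1/((6 - 45)**2) = 1/((-39)**2) = 1/1521 ≈ 0.00065746)
n - k(47, -136) = 1/1521 - (-12 + 6*(-136)) = 1/1521 - (-12 - 816) = 1/1521 - 1*(-828) = 1/1521 + 828 = 1259389/1521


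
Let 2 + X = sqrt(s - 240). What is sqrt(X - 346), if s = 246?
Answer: sqrt(-348 + sqrt(6)) ≈ 18.589*I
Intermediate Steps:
X = -2 + sqrt(6) (X = -2 + sqrt(246 - 240) = -2 + sqrt(6) ≈ 0.44949)
sqrt(X - 346) = sqrt((-2 + sqrt(6)) - 346) = sqrt(-348 + sqrt(6))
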